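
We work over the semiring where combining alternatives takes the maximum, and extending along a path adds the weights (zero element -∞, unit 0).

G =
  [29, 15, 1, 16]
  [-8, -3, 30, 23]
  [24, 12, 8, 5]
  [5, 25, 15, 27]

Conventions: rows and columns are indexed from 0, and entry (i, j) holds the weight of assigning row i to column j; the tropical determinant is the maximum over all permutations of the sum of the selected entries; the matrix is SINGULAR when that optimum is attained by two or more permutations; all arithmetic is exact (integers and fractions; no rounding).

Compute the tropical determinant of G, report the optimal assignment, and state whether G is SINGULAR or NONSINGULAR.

σ = (0, 1, 2, 3): 29 + (-3) + 8 + 27 = 61
σ = (0, 1, 3, 2): 29 + (-3) + 5 + 15 = 46
σ = (0, 2, 1, 3): 29 + 30 + 12 + 27 = 98
σ = (0, 2, 3, 1): 29 + 30 + 5 + 25 = 89
σ = (0, 3, 1, 2): 29 + 23 + 12 + 15 = 79
σ = (0, 3, 2, 1): 29 + 23 + 8 + 25 = 85
σ = (1, 0, 2, 3): 15 + (-8) + 8 + 27 = 42
σ = (1, 0, 3, 2): 15 + (-8) + 5 + 15 = 27
σ = (1, 2, 0, 3): 15 + 30 + 24 + 27 = 96
σ = (1, 2, 3, 0): 15 + 30 + 5 + 5 = 55
σ = (1, 3, 0, 2): 15 + 23 + 24 + 15 = 77
σ = (1, 3, 2, 0): 15 + 23 + 8 + 5 = 51
σ = (2, 0, 1, 3): 1 + (-8) + 12 + 27 = 32
σ = (2, 0, 3, 1): 1 + (-8) + 5 + 25 = 23
σ = (2, 1, 0, 3): 1 + (-3) + 24 + 27 = 49
σ = (2, 1, 3, 0): 1 + (-3) + 5 + 5 = 8
σ = (2, 3, 0, 1): 1 + 23 + 24 + 25 = 73
σ = (2, 3, 1, 0): 1 + 23 + 12 + 5 = 41
σ = (3, 0, 1, 2): 16 + (-8) + 12 + 15 = 35
σ = (3, 0, 2, 1): 16 + (-8) + 8 + 25 = 41
σ = (3, 1, 0, 2): 16 + (-3) + 24 + 15 = 52
σ = (3, 1, 2, 0): 16 + (-3) + 8 + 5 = 26
σ = (3, 2, 0, 1): 16 + 30 + 24 + 25 = 95
σ = (3, 2, 1, 0): 16 + 30 + 12 + 5 = 63
Optimal value attained by: σ = (0, 2, 1, 3).
Answer: det⊕(G) = 98; verdict: NONSINGULAR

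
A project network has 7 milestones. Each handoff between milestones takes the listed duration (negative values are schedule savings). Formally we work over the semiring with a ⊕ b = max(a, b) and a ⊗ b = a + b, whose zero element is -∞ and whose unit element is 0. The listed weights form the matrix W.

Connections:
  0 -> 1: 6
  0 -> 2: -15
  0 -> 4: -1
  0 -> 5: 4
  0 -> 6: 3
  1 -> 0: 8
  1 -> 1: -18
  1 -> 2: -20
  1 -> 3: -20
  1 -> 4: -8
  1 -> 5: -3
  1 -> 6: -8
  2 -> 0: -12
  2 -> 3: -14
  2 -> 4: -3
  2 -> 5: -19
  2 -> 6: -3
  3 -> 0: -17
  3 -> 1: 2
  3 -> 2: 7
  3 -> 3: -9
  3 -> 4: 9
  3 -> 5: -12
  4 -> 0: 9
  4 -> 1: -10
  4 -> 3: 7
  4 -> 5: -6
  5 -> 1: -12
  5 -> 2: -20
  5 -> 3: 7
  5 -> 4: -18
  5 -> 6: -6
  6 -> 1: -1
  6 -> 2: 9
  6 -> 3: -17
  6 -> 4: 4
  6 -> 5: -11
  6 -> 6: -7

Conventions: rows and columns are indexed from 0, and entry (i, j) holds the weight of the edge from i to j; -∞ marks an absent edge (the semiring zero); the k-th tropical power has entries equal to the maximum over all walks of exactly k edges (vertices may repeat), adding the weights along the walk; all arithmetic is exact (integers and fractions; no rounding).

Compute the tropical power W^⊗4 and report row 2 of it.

W^⊗2:
  [14, 2, 12, 11, 7, 3, -2]
  [1, 14, 1, 4, 7, 12, 11]
  [6, -4, 6, 4, 1, -8, -9]
  [18, -1, -2, 16, 4, 3, 4]
  [-2, 15, 14, 1, 16, 13, 12]
  [-4, 9, 14, -2, 16, -5, -13]
  [13, -6, 2, 11, 6, -2, 6]
W^⊗3:
  [16, 20, 18, 14, 20, 18, 17]
  [22, 10, 20, 19, 15, 11, 6]
  [10, 12, 11, 8, 13, 10, 9]
  [13, 24, 23, 11, 25, 22, 21]
  [25, 11, 21, 23, 16, 12, 11]
  [25, 6, 5, 23, 11, 10, 11]
  [15, 19, 18, 13, 20, 17, 16]
W^⊗4:
  [29, 22, 26, 27, 23, 20, 19]
  [24, 28, 26, 22, 28, 26, 25]
  [22, 16, 18, 20, 17, 14, 13]
  [34, 20, 30, 32, 25, 21, 20]
  [25, 31, 30, 23, 32, 29, 28]
  [20, 31, 30, 18, 32, 29, 28]
  [29, 21, 25, 27, 22, 19, 18]
Answer: row 2 of W^⊗4 = [22, 16, 18, 20, 17, 14, 13]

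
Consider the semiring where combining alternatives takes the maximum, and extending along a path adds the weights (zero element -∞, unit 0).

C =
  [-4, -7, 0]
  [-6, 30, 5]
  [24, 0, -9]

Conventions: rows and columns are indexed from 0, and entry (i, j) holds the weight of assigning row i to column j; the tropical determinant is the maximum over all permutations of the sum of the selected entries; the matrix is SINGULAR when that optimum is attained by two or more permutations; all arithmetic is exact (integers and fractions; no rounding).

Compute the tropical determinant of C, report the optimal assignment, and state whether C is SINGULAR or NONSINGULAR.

σ = (0, 1, 2): (-4) + 30 + (-9) = 17
σ = (0, 2, 1): (-4) + 5 + 0 = 1
σ = (1, 0, 2): (-7) + (-6) + (-9) = -22
σ = (1, 2, 0): (-7) + 5 + 24 = 22
σ = (2, 0, 1): 0 + (-6) + 0 = -6
σ = (2, 1, 0): 0 + 30 + 24 = 54
Optimal value attained by: σ = (2, 1, 0).
Answer: det⊕(C) = 54; verdict: NONSINGULAR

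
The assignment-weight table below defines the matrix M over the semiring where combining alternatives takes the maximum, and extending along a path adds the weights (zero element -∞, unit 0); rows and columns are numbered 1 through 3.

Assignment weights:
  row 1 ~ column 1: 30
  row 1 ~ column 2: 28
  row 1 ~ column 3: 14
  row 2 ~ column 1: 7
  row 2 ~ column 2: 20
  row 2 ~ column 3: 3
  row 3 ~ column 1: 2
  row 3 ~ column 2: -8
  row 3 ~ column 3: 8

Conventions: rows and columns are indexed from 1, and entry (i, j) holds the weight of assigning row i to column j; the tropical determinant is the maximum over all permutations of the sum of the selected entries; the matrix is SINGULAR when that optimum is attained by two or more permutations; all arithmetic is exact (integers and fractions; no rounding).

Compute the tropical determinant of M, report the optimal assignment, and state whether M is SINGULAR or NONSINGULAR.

σ = (1, 2, 3): 30 + 20 + 8 = 58
σ = (1, 3, 2): 30 + 3 + (-8) = 25
σ = (2, 1, 3): 28 + 7 + 8 = 43
σ = (2, 3, 1): 28 + 3 + 2 = 33
σ = (3, 1, 2): 14 + 7 + (-8) = 13
σ = (3, 2, 1): 14 + 20 + 2 = 36
Optimal value attained by: σ = (1, 2, 3).
Answer: det⊕(M) = 58; verdict: NONSINGULAR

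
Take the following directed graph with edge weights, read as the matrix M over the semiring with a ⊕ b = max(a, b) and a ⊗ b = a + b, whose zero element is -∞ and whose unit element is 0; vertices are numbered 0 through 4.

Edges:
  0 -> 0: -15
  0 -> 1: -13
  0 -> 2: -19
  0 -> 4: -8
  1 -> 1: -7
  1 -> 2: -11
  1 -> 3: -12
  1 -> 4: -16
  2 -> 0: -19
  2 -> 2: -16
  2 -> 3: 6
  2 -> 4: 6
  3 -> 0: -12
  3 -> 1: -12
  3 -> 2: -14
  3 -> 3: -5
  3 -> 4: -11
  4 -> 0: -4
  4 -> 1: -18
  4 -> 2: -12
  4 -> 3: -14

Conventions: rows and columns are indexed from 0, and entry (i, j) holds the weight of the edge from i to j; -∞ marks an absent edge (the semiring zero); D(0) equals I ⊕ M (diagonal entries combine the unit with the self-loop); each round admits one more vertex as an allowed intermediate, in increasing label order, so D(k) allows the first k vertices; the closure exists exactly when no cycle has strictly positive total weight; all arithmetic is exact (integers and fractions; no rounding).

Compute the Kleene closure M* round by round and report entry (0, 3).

D(0):
  [0, -13, -19, -∞, -8]
  [-∞, 0, -11, -12, -16]
  [-19, -∞, 0, 6, 6]
  [-12, -12, -14, 0, -11]
  [-4, -18, -12, -14, 0]
D(1):
  [0, -13, -19, -∞, -8]
  [-∞, 0, -11, -12, -16]
  [-19, -32, 0, 6, 6]
  [-12, -12, -14, 0, -11]
  [-4, -17, -12, -14, 0]
D(2):
  [0, -13, -19, -25, -8]
  [-∞, 0, -11, -12, -16]
  [-19, -32, 0, 6, 6]
  [-12, -12, -14, 0, -11]
  [-4, -17, -12, -14, 0]
D(3):
  [0, -13, -19, -13, -8]
  [-30, 0, -11, -5, -5]
  [-19, -32, 0, 6, 6]
  [-12, -12, -14, 0, -8]
  [-4, -17, -12, -6, 0]
D(4):
  [0, -13, -19, -13, -8]
  [-17, 0, -11, -5, -5]
  [-6, -6, 0, 6, 6]
  [-12, -12, -14, 0, -8]
  [-4, -17, -12, -6, 0]
D(5):
  [0, -13, -19, -13, -8]
  [-9, 0, -11, -5, -5]
  [2, -6, 0, 6, 6]
  [-12, -12, -14, 0, -8]
  [-4, -17, -12, -6, 0]
Answer: M*[0][3] = -13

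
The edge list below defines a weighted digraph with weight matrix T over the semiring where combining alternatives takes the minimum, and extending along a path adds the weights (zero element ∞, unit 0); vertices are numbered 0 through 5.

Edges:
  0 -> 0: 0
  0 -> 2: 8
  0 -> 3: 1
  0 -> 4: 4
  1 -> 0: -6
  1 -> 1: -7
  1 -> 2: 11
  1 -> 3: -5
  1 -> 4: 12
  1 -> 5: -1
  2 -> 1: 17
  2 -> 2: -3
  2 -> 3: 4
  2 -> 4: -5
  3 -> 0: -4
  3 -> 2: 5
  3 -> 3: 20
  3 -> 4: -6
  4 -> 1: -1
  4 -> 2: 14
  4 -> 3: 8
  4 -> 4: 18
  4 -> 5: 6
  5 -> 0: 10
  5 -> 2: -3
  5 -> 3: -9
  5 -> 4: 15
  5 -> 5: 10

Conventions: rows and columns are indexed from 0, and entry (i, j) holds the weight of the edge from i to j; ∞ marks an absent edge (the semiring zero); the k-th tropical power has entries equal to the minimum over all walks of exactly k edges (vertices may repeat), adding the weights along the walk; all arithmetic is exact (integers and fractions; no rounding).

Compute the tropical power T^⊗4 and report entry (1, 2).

T^⊗2:
  [-3, 3, 5, 1, -5, 10]
  [-13, -14, -4, -12, -11, -8]
  [0, -6, -6, 1, -8, 1]
  [-4, -7, 2, -3, 0, 0]
  [-7, -8, 3, -6, 2, -2]
  [-13, 14, -6, 1, -15, 20]
T^⊗3:
  [-3, -6, 2, -2, -5, 1]
  [-20, -21, -11, -19, -18, -15]
  [-12, -13, -9, -11, -11, -7]
  [-13, -14, -3, -12, -9, -8]
  [-14, -15, -5, -13, -12, -9]
  [-13, -16, -9, -12, -11, -9]
T^⊗4:
  [-12, -13, -2, -11, -8, -7]
  [-27, -28, -18, -26, -25, -22]
  [-19, -20, -12, -18, -17, -14]
  [-20, -21, -11, -19, -18, -15]
  [-21, -22, -12, -20, -19, -16]
  [-22, -23, -12, -21, -18, -17]
Key observation: the optimum is the walk 1->1->1->5->2, with weight (-7) + (-7) + (-1) + (-3) = -18.
Optimal value attained by: walk 1->1->1->5->2.
Answer: (T^⊗4)[1][2] = -18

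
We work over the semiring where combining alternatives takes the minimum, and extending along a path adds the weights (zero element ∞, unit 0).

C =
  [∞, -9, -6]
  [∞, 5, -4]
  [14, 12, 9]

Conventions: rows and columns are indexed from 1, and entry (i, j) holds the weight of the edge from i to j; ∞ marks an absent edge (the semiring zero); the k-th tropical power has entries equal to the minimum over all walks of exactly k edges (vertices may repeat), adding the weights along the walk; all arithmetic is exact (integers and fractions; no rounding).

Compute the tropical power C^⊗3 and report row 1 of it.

C^⊗2:
  [8, -4, -13]
  [10, 8, 1]
  [23, 5, 8]
C^⊗3:
  [1, -1, -8]
  [15, 1, 4]
  [22, 10, 1]
Answer: row 1 of C^⊗3 = [1, -1, -8]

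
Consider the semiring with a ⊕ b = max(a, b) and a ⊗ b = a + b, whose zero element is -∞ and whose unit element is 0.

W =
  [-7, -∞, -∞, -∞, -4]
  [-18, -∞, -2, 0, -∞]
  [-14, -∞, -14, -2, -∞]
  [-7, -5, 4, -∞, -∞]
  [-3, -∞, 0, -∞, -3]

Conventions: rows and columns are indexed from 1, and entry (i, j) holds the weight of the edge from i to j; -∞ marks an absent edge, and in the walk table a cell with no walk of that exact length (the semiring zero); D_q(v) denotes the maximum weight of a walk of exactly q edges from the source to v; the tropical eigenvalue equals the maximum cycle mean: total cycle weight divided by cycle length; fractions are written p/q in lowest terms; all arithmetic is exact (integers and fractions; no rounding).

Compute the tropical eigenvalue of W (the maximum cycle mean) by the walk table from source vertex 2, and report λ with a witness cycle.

q=0: [-∞, 0, -∞, -∞, -∞]
q=1: [-18, -∞, -2, 0, -∞]
q=2: [-7, -5, 4, -4, -22]
q=3: [-10, -9, 0, 2, -11]
q=4: [-5, -3, 6, -2, -14]
q=5: [-8, -7, 2, 4, -9]
Optimal cycle mean attained by: cycle 3->4->3, total (-2) + 4, length 2.
Answer: λ = 1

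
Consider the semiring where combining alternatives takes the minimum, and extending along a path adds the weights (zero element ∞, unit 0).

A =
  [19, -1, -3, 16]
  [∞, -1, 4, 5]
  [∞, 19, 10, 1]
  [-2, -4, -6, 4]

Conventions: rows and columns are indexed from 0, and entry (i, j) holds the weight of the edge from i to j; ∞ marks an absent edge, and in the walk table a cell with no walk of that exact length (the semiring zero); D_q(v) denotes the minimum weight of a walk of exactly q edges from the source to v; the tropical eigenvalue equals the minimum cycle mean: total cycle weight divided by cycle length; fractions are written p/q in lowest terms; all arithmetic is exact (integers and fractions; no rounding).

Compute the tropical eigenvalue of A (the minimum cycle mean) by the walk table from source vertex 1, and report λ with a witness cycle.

q=0: [∞, 0, ∞, ∞]
q=1: [∞, -1, 4, 5]
q=2: [3, -2, -1, 4]
q=3: [2, -3, -2, 0]
q=4: [-2, -4, -6, -1]
Optimal cycle mean attained by: cycle 2->3->2, total 1 + (-6), length 2.
Answer: λ = -5/2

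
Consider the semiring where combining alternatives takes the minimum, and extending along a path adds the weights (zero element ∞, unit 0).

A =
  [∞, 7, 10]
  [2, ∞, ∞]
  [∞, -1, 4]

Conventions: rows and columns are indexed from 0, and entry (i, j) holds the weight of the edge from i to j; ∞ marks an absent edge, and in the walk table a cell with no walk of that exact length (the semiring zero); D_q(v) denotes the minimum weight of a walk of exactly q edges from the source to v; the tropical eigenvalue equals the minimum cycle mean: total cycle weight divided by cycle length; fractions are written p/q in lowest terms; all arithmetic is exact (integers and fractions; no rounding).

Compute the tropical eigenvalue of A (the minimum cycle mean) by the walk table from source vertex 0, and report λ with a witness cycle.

q=0: [0, ∞, ∞]
q=1: [∞, 7, 10]
q=2: [9, 9, 14]
q=3: [11, 13, 18]
Optimal cycle mean attained by: cycle 0->2->1->0, total 10 + (-1) + 2, length 3.
Answer: λ = 11/3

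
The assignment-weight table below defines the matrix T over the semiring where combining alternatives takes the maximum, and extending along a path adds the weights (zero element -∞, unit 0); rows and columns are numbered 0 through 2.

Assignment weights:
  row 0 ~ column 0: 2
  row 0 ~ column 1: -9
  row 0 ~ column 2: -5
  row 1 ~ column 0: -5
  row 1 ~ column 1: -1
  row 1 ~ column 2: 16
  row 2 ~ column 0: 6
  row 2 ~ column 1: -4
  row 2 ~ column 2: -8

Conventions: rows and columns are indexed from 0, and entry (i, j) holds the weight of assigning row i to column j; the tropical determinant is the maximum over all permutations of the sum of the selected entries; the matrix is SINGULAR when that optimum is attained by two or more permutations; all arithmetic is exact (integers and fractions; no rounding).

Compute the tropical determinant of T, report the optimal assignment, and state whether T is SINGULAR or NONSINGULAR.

σ = (0, 1, 2): 2 + (-1) + (-8) = -7
σ = (0, 2, 1): 2 + 16 + (-4) = 14
σ = (1, 0, 2): (-9) + (-5) + (-8) = -22
σ = (1, 2, 0): (-9) + 16 + 6 = 13
σ = (2, 0, 1): (-5) + (-5) + (-4) = -14
σ = (2, 1, 0): (-5) + (-1) + 6 = 0
Optimal value attained by: σ = (0, 2, 1).
Answer: det⊕(T) = 14; verdict: NONSINGULAR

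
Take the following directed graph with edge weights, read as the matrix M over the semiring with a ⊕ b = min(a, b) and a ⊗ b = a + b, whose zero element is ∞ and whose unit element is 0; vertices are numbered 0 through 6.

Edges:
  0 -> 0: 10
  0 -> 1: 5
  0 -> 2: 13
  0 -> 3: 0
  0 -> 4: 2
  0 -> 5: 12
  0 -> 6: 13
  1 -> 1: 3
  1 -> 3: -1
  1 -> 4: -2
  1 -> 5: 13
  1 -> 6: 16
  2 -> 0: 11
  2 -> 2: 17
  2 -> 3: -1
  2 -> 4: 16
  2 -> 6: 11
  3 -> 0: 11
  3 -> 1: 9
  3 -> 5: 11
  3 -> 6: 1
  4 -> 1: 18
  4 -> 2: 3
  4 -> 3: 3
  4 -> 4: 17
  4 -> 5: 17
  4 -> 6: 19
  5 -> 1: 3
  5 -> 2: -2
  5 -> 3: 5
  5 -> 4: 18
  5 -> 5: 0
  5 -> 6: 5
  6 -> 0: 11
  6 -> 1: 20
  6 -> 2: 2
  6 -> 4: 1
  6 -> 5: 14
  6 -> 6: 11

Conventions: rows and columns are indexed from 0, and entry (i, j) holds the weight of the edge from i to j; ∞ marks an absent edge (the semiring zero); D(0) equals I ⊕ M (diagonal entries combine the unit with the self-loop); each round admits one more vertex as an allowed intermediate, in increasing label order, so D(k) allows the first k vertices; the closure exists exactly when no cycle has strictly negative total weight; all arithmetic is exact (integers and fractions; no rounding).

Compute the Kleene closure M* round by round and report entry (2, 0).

D(0):
  [0, 5, 13, 0, 2, 12, 13]
  [∞, 0, ∞, -1, -2, 13, 16]
  [11, ∞, 0, -1, 16, ∞, 11]
  [11, 9, ∞, 0, ∞, 11, 1]
  [∞, 18, 3, 3, 0, 17, 19]
  [∞, 3, -2, 5, 18, 0, 5]
  [11, 20, 2, ∞, 1, 14, 0]
D(1):
  [0, 5, 13, 0, 2, 12, 13]
  [∞, 0, ∞, -1, -2, 13, 16]
  [11, 16, 0, -1, 13, 23, 11]
  [11, 9, 24, 0, 13, 11, 1]
  [∞, 18, 3, 3, 0, 17, 19]
  [∞, 3, -2, 5, 18, 0, 5]
  [11, 16, 2, 11, 1, 14, 0]
D(2):
  [0, 5, 13, 0, 2, 12, 13]
  [∞, 0, ∞, -1, -2, 13, 16]
  [11, 16, 0, -1, 13, 23, 11]
  [11, 9, 24, 0, 7, 11, 1]
  [∞, 18, 3, 3, 0, 17, 19]
  [∞, 3, -2, 2, 1, 0, 5]
  [11, 16, 2, 11, 1, 14, 0]
D(3):
  [0, 5, 13, 0, 2, 12, 13]
  [∞, 0, ∞, -1, -2, 13, 16]
  [11, 16, 0, -1, 13, 23, 11]
  [11, 9, 24, 0, 7, 11, 1]
  [14, 18, 3, 2, 0, 17, 14]
  [9, 3, -2, -3, 1, 0, 5]
  [11, 16, 2, 1, 1, 14, 0]
D(4):
  [0, 5, 13, 0, 2, 11, 1]
  [10, 0, 23, -1, -2, 10, 0]
  [10, 8, 0, -1, 6, 10, 0]
  [11, 9, 24, 0, 7, 11, 1]
  [13, 11, 3, 2, 0, 13, 3]
  [8, 3, -2, -3, 1, 0, -2]
  [11, 10, 2, 1, 1, 12, 0]
D(5):
  [0, 5, 5, 0, 2, 11, 1]
  [10, 0, 1, -1, -2, 10, 0]
  [10, 8, 0, -1, 6, 10, 0]
  [11, 9, 10, 0, 7, 11, 1]
  [13, 11, 3, 2, 0, 13, 3]
  [8, 3, -2, -3, 1, 0, -2]
  [11, 10, 2, 1, 1, 12, 0]
D(6):
  [0, 5, 5, 0, 2, 11, 1]
  [10, 0, 1, -1, -2, 10, 0]
  [10, 8, 0, -1, 6, 10, 0]
  [11, 9, 9, 0, 7, 11, 1]
  [13, 11, 3, 2, 0, 13, 3]
  [8, 3, -2, -3, 1, 0, -2]
  [11, 10, 2, 1, 1, 12, 0]
D(7):
  [0, 5, 3, 0, 2, 11, 1]
  [10, 0, 1, -1, -2, 10, 0]
  [10, 8, 0, -1, 1, 10, 0]
  [11, 9, 3, 0, 2, 11, 1]
  [13, 11, 3, 2, 0, 13, 3]
  [8, 3, -2, -3, -1, 0, -2]
  [11, 10, 2, 1, 1, 12, 0]
Answer: M*[2][0] = 10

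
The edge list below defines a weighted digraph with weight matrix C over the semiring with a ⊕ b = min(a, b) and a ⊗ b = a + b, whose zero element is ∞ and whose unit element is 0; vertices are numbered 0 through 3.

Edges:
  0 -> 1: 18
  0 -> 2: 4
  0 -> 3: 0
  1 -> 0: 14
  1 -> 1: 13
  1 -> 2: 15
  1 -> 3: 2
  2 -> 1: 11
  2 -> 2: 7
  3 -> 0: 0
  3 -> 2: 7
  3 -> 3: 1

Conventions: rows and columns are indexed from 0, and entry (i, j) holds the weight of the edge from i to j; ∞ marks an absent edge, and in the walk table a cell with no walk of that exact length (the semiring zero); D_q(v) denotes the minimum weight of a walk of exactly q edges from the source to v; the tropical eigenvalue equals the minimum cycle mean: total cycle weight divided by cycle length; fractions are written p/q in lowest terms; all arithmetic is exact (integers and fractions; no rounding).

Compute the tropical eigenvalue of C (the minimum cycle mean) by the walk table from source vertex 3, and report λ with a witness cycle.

q=0: [∞, ∞, ∞, 0]
q=1: [0, ∞, 7, 1]
q=2: [1, 18, 4, 0]
q=3: [0, 15, 5, 1]
q=4: [1, 16, 4, 0]
Optimal cycle mean attained by: cycle 0->3->0, total 0 + 0, length 2.
Answer: λ = 0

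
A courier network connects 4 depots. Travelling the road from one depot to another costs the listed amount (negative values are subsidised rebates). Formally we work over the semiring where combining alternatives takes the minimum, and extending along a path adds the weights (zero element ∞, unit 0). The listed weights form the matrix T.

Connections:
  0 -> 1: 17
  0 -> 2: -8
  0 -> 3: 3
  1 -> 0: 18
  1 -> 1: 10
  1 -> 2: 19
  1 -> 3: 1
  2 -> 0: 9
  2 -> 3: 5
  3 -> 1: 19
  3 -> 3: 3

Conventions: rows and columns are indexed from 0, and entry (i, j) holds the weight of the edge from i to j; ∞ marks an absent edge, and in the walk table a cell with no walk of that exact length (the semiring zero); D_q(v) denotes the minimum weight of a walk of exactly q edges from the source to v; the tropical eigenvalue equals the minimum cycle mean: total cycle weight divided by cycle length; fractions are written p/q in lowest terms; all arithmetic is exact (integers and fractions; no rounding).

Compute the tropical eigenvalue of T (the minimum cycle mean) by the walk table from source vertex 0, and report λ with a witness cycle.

q=0: [0, ∞, ∞, ∞]
q=1: [∞, 17, -8, 3]
q=2: [1, 22, 36, -3]
q=3: [40, 16, -7, 0]
q=4: [2, 19, 32, -2]
Optimal cycle mean attained by: cycle 0->2->0, total (-8) + 9, length 2.
Answer: λ = 1/2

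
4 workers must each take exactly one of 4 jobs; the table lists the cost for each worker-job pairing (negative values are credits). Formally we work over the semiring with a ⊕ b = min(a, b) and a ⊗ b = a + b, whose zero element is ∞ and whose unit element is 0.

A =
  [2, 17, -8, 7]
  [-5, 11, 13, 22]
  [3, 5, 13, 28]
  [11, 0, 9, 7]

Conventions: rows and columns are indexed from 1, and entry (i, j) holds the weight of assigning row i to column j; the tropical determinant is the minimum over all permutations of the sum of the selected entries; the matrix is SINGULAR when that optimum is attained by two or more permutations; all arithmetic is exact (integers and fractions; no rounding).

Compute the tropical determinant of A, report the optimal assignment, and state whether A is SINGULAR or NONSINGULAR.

σ = (1, 2, 3, 4): 2 + 11 + 13 + 7 = 33
σ = (1, 2, 4, 3): 2 + 11 + 28 + 9 = 50
σ = (1, 3, 2, 4): 2 + 13 + 5 + 7 = 27
σ = (1, 3, 4, 2): 2 + 13 + 28 + 0 = 43
σ = (1, 4, 2, 3): 2 + 22 + 5 + 9 = 38
σ = (1, 4, 3, 2): 2 + 22 + 13 + 0 = 37
σ = (2, 1, 3, 4): 17 + (-5) + 13 + 7 = 32
σ = (2, 1, 4, 3): 17 + (-5) + 28 + 9 = 49
σ = (2, 3, 1, 4): 17 + 13 + 3 + 7 = 40
σ = (2, 3, 4, 1): 17 + 13 + 28 + 11 = 69
σ = (2, 4, 1, 3): 17 + 22 + 3 + 9 = 51
σ = (2, 4, 3, 1): 17 + 22 + 13 + 11 = 63
σ = (3, 1, 2, 4): (-8) + (-5) + 5 + 7 = -1
σ = (3, 1, 4, 2): (-8) + (-5) + 28 + 0 = 15
σ = (3, 2, 1, 4): (-8) + 11 + 3 + 7 = 13
σ = (3, 2, 4, 1): (-8) + 11 + 28 + 11 = 42
σ = (3, 4, 1, 2): (-8) + 22 + 3 + 0 = 17
σ = (3, 4, 2, 1): (-8) + 22 + 5 + 11 = 30
σ = (4, 1, 2, 3): 7 + (-5) + 5 + 9 = 16
σ = (4, 1, 3, 2): 7 + (-5) + 13 + 0 = 15
σ = (4, 2, 1, 3): 7 + 11 + 3 + 9 = 30
σ = (4, 2, 3, 1): 7 + 11 + 13 + 11 = 42
σ = (4, 3, 1, 2): 7 + 13 + 3 + 0 = 23
σ = (4, 3, 2, 1): 7 + 13 + 5 + 11 = 36
Optimal value attained by: σ = (3, 1, 2, 4).
Answer: det⊕(A) = -1; verdict: NONSINGULAR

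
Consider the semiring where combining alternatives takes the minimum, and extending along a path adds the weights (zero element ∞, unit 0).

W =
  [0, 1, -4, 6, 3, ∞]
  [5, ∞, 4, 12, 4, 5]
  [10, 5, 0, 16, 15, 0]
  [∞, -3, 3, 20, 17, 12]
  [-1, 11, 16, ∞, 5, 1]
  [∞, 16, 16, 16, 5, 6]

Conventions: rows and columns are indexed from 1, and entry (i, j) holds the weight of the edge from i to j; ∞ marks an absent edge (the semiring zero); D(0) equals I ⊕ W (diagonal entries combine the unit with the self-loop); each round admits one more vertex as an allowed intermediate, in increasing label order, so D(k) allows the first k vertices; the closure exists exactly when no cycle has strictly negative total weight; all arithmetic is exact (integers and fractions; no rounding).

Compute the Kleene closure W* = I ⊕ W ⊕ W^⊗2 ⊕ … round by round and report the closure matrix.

D(0):
  [0, 1, -4, 6, 3, ∞]
  [5, 0, 4, 12, 4, 5]
  [10, 5, 0, 16, 15, 0]
  [∞, -3, 3, 0, 17, 12]
  [-1, 11, 16, ∞, 0, 1]
  [∞, 16, 16, 16, 5, 0]
D(1):
  [0, 1, -4, 6, 3, ∞]
  [5, 0, 1, 11, 4, 5]
  [10, 5, 0, 16, 13, 0]
  [∞, -3, 3, 0, 17, 12]
  [-1, 0, -5, 5, 0, 1]
  [∞, 16, 16, 16, 5, 0]
D(2):
  [0, 1, -4, 6, 3, 6]
  [5, 0, 1, 11, 4, 5]
  [10, 5, 0, 16, 9, 0]
  [2, -3, -2, 0, 1, 2]
  [-1, 0, -5, 5, 0, 1]
  [21, 16, 16, 16, 5, 0]
D(3):
  [0, 1, -4, 6, 3, -4]
  [5, 0, 1, 11, 4, 1]
  [10, 5, 0, 16, 9, 0]
  [2, -3, -2, 0, 1, -2]
  [-1, 0, -5, 5, 0, -5]
  [21, 16, 16, 16, 5, 0]
D(4):
  [0, 1, -4, 6, 3, -4]
  [5, 0, 1, 11, 4, 1]
  [10, 5, 0, 16, 9, 0]
  [2, -3, -2, 0, 1, -2]
  [-1, 0, -5, 5, 0, -5]
  [18, 13, 14, 16, 5, 0]
D(5):
  [0, 1, -4, 6, 3, -4]
  [3, 0, -1, 9, 4, -1]
  [8, 5, 0, 14, 9, 0]
  [0, -3, -4, 0, 1, -4]
  [-1, 0, -5, 5, 0, -5]
  [4, 5, 0, 10, 5, 0]
D(6):
  [0, 1, -4, 6, 1, -4]
  [3, 0, -1, 9, 4, -1]
  [4, 5, 0, 10, 5, 0]
  [0, -3, -4, 0, 1, -4]
  [-1, 0, -5, 5, 0, -5]
  [4, 5, 0, 10, 5, 0]
Answer: W* = [[0, 1, -4, 6, 1, -4], [3, 0, -1, 9, 4, -1], [4, 5, 0, 10, 5, 0], [0, -3, -4, 0, 1, -4], [-1, 0, -5, 5, 0, -5], [4, 5, 0, 10, 5, 0]]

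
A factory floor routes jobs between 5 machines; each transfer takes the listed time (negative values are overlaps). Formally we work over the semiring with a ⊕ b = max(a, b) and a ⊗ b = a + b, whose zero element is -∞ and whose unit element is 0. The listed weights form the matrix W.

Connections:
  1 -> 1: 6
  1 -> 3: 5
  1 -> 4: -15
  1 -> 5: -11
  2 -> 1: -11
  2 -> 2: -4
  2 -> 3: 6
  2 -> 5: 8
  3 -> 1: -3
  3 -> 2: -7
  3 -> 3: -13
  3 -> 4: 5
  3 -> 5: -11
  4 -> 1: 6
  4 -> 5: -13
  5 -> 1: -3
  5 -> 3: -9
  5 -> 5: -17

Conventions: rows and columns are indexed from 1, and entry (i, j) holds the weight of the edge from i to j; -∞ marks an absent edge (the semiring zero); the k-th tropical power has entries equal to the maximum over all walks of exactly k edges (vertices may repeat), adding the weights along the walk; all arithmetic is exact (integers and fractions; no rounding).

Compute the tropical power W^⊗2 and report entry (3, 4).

W^⊗2:
  [12, -2, 11, 10, -5]
  [5, -1, 2, 11, 4]
  [11, -11, 2, -8, 1]
  [12, -∞, 11, -9, -5]
  [3, -16, 2, -4, -14]
Key observation: the optimum is the walk 3->3->4, with weight (-13) + 5 = -8.
Optimal value attained by: walk 3->3->4.
Answer: (W^⊗2)[3][4] = -8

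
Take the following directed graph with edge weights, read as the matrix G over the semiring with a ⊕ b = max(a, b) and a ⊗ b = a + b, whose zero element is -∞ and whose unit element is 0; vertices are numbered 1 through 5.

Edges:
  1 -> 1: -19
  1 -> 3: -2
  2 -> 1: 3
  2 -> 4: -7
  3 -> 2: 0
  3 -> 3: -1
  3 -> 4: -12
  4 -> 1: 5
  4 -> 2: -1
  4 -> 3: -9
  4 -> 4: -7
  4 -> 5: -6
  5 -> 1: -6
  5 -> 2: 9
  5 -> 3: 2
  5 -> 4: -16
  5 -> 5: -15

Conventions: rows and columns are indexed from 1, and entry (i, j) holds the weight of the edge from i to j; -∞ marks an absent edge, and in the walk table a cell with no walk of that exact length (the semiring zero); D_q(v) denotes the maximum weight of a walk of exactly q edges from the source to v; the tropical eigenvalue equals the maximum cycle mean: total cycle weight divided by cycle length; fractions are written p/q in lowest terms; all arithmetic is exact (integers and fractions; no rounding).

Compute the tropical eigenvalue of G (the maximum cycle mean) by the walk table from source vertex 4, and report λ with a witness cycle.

q=0: [-∞, -∞, -∞, 0, -∞]
q=1: [5, -1, -9, -7, -6]
q=2: [2, 3, 3, -8, -13]
q=3: [6, 3, 2, -4, -14]
q=4: [6, 2, 4, -4, -10]
q=5: [5, 4, 4, -5, -10]
Optimal cycle mean attained by: cycle 1->3->2->1, total (-2) + 0 + 3, length 3.
Answer: λ = 1/3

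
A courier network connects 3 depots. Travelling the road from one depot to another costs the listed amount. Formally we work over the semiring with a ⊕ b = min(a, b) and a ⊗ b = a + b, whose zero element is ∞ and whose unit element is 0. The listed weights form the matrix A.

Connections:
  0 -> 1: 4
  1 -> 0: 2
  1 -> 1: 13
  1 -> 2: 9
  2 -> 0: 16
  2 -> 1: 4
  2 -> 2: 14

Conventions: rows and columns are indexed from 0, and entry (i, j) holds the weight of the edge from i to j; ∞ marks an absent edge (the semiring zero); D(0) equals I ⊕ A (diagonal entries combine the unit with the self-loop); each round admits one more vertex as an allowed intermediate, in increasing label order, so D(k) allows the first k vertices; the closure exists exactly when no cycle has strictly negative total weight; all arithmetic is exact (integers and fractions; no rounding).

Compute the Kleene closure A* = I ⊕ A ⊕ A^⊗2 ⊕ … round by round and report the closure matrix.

D(0):
  [0, 4, ∞]
  [2, 0, 9]
  [16, 4, 0]
D(1):
  [0, 4, ∞]
  [2, 0, 9]
  [16, 4, 0]
D(2):
  [0, 4, 13]
  [2, 0, 9]
  [6, 4, 0]
D(3):
  [0, 4, 13]
  [2, 0, 9]
  [6, 4, 0]
Answer: A* = [[0, 4, 13], [2, 0, 9], [6, 4, 0]]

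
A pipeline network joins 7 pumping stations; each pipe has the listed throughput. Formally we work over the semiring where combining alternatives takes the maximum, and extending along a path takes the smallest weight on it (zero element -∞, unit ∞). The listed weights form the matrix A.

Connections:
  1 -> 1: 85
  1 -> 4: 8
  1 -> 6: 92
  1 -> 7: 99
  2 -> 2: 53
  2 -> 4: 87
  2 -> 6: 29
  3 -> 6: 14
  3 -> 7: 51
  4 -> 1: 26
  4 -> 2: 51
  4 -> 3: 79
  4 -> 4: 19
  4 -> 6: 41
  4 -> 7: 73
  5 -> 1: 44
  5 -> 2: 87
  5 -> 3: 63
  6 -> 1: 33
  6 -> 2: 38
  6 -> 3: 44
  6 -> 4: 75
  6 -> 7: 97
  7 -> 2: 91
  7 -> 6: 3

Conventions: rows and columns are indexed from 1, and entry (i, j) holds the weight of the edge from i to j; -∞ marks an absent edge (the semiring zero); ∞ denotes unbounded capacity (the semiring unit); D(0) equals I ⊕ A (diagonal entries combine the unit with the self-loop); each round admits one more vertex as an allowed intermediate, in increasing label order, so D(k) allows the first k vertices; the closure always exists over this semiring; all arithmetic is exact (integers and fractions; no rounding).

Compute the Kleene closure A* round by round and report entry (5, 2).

D(0):
  [∞, -∞, -∞, 8, -∞, 92, 99]
  [-∞, ∞, -∞, 87, -∞, 29, -∞]
  [-∞, -∞, ∞, -∞, -∞, 14, 51]
  [26, 51, 79, ∞, -∞, 41, 73]
  [44, 87, 63, -∞, ∞, -∞, -∞]
  [33, 38, 44, 75, -∞, ∞, 97]
  [-∞, 91, -∞, -∞, -∞, 3, ∞]
D(1):
  [∞, -∞, -∞, 8, -∞, 92, 99]
  [-∞, ∞, -∞, 87, -∞, 29, -∞]
  [-∞, -∞, ∞, -∞, -∞, 14, 51]
  [26, 51, 79, ∞, -∞, 41, 73]
  [44, 87, 63, 8, ∞, 44, 44]
  [33, 38, 44, 75, -∞, ∞, 97]
  [-∞, 91, -∞, -∞, -∞, 3, ∞]
D(2):
  [∞, -∞, -∞, 8, -∞, 92, 99]
  [-∞, ∞, -∞, 87, -∞, 29, -∞]
  [-∞, -∞, ∞, -∞, -∞, 14, 51]
  [26, 51, 79, ∞, -∞, 41, 73]
  [44, 87, 63, 87, ∞, 44, 44]
  [33, 38, 44, 75, -∞, ∞, 97]
  [-∞, 91, -∞, 87, -∞, 29, ∞]
D(3):
  [∞, -∞, -∞, 8, -∞, 92, 99]
  [-∞, ∞, -∞, 87, -∞, 29, -∞]
  [-∞, -∞, ∞, -∞, -∞, 14, 51]
  [26, 51, 79, ∞, -∞, 41, 73]
  [44, 87, 63, 87, ∞, 44, 51]
  [33, 38, 44, 75, -∞, ∞, 97]
  [-∞, 91, -∞, 87, -∞, 29, ∞]
D(4):
  [∞, 8, 8, 8, -∞, 92, 99]
  [26, ∞, 79, 87, -∞, 41, 73]
  [-∞, -∞, ∞, -∞, -∞, 14, 51]
  [26, 51, 79, ∞, -∞, 41, 73]
  [44, 87, 79, 87, ∞, 44, 73]
  [33, 51, 75, 75, -∞, ∞, 97]
  [26, 91, 79, 87, -∞, 41, ∞]
D(5):
  [∞, 8, 8, 8, -∞, 92, 99]
  [26, ∞, 79, 87, -∞, 41, 73]
  [-∞, -∞, ∞, -∞, -∞, 14, 51]
  [26, 51, 79, ∞, -∞, 41, 73]
  [44, 87, 79, 87, ∞, 44, 73]
  [33, 51, 75, 75, -∞, ∞, 97]
  [26, 91, 79, 87, -∞, 41, ∞]
D(6):
  [∞, 51, 75, 75, -∞, 92, 99]
  [33, ∞, 79, 87, -∞, 41, 73]
  [14, 14, ∞, 14, -∞, 14, 51]
  [33, 51, 79, ∞, -∞, 41, 73]
  [44, 87, 79, 87, ∞, 44, 73]
  [33, 51, 75, 75, -∞, ∞, 97]
  [33, 91, 79, 87, -∞, 41, ∞]
D(7):
  [∞, 91, 79, 87, -∞, 92, 99]
  [33, ∞, 79, 87, -∞, 41, 73]
  [33, 51, ∞, 51, -∞, 41, 51]
  [33, 73, 79, ∞, -∞, 41, 73]
  [44, 87, 79, 87, ∞, 44, 73]
  [33, 91, 79, 87, -∞, ∞, 97]
  [33, 91, 79, 87, -∞, 41, ∞]
Answer: A*[5][2] = 87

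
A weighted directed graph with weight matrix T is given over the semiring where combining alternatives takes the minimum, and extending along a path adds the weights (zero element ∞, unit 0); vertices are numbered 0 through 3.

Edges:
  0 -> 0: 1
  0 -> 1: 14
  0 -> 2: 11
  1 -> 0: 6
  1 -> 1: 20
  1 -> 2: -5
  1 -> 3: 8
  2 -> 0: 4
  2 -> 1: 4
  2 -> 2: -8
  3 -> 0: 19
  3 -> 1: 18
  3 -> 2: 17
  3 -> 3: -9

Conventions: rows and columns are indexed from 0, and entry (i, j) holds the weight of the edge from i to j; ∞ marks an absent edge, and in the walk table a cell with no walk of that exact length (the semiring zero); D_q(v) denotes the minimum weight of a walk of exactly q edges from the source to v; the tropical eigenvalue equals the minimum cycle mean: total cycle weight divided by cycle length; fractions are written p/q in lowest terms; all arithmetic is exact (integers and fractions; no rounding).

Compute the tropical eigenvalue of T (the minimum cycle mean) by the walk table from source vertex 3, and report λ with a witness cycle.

q=0: [∞, ∞, ∞, 0]
q=1: [19, 18, 17, -9]
q=2: [10, 9, 8, -18]
q=3: [1, 0, -1, -27]
q=4: [-8, -9, -10, -36]
Optimal cycle mean attained by: cycle 3->3, total (-9), length 1.
Answer: λ = -9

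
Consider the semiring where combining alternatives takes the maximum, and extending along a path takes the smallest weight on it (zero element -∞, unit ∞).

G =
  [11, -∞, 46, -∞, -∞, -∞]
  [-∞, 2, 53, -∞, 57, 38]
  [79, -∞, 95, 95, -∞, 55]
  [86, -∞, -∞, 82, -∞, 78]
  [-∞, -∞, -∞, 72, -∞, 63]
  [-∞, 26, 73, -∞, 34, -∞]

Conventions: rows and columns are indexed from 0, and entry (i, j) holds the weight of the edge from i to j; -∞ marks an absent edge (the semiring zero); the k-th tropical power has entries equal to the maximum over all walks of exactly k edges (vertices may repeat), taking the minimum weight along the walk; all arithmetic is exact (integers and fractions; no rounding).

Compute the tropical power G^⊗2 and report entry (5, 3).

G^⊗2:
  [46, -∞, 46, 46, -∞, 46]
  [53, 26, 53, 57, 34, 57]
  [86, 26, 95, 95, 34, 78]
  [82, 26, 73, 82, 34, 78]
  [72, 26, 63, 72, 34, 72]
  [73, 2, 73, 73, 26, 55]
Key observation: the optimum is the walk 5->2->3, with weight 73 min 95 = 73.
Optimal value attained by: walk 5->2->3.
Answer: (G^⊗2)[5][3] = 73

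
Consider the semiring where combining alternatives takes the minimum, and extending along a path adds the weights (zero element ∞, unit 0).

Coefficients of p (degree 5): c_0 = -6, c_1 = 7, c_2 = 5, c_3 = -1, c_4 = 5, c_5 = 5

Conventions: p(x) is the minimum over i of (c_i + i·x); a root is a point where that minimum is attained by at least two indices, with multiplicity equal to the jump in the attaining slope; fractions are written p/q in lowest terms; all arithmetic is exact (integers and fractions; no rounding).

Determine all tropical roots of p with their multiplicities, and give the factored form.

hull edge (i=0, c=-6) to (i=3, c=-1): slope 5/3, span 3
hull edge (i=3, c=-1) to (i=5, c=5): slope 3, span 2
Factored form: p(x) = 5 ⊗ (x ⊕ (-3)) ⊗ (x ⊕ (-3)) ⊗ (x ⊕ (-5/3)) ⊗ (x ⊕ (-5/3)) ⊗ (x ⊕ (-5/3))
Answer: roots = -3 (mult 2), -5/3 (mult 3)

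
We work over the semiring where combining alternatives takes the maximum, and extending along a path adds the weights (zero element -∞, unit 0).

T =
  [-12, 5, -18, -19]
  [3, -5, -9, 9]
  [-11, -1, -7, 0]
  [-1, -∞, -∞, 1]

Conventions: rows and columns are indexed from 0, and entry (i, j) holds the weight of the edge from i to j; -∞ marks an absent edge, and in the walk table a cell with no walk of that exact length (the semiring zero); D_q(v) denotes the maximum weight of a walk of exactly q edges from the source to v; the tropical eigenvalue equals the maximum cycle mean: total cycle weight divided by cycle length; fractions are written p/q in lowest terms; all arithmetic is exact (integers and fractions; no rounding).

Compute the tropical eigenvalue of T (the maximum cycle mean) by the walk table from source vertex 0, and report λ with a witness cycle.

q=0: [0, -∞, -∞, -∞]
q=1: [-12, 5, -18, -19]
q=2: [8, 0, -4, 14]
q=3: [13, 13, -9, 15]
q=4: [16, 18, 4, 22]
Optimal cycle mean attained by: cycle 0->1->3->0, total 5 + 9 + (-1), length 3.
Answer: λ = 13/3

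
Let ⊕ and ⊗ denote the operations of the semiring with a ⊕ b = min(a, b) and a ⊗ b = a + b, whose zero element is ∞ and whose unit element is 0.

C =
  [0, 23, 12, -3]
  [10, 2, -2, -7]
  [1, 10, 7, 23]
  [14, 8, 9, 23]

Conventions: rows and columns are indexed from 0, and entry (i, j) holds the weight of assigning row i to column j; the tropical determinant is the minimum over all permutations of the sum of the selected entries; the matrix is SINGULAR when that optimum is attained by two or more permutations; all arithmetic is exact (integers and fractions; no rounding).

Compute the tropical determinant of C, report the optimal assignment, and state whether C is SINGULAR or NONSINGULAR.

σ = (0, 1, 2, 3): 0 + 2 + 7 + 23 = 32
σ = (0, 1, 3, 2): 0 + 2 + 23 + 9 = 34
σ = (0, 2, 1, 3): 0 + (-2) + 10 + 23 = 31
σ = (0, 2, 3, 1): 0 + (-2) + 23 + 8 = 29
σ = (0, 3, 1, 2): 0 + (-7) + 10 + 9 = 12
σ = (0, 3, 2, 1): 0 + (-7) + 7 + 8 = 8
σ = (1, 0, 2, 3): 23 + 10 + 7 + 23 = 63
σ = (1, 0, 3, 2): 23 + 10 + 23 + 9 = 65
σ = (1, 2, 0, 3): 23 + (-2) + 1 + 23 = 45
σ = (1, 2, 3, 0): 23 + (-2) + 23 + 14 = 58
σ = (1, 3, 0, 2): 23 + (-7) + 1 + 9 = 26
σ = (1, 3, 2, 0): 23 + (-7) + 7 + 14 = 37
σ = (2, 0, 1, 3): 12 + 10 + 10 + 23 = 55
σ = (2, 0, 3, 1): 12 + 10 + 23 + 8 = 53
σ = (2, 1, 0, 3): 12 + 2 + 1 + 23 = 38
σ = (2, 1, 3, 0): 12 + 2 + 23 + 14 = 51
σ = (2, 3, 0, 1): 12 + (-7) + 1 + 8 = 14
σ = (2, 3, 1, 0): 12 + (-7) + 10 + 14 = 29
σ = (3, 0, 1, 2): (-3) + 10 + 10 + 9 = 26
σ = (3, 0, 2, 1): (-3) + 10 + 7 + 8 = 22
σ = (3, 1, 0, 2): (-3) + 2 + 1 + 9 = 9
σ = (3, 1, 2, 0): (-3) + 2 + 7 + 14 = 20
σ = (3, 2, 0, 1): (-3) + (-2) + 1 + 8 = 4
σ = (3, 2, 1, 0): (-3) + (-2) + 10 + 14 = 19
Optimal value attained by: σ = (3, 2, 0, 1).
Answer: det⊕(C) = 4; verdict: NONSINGULAR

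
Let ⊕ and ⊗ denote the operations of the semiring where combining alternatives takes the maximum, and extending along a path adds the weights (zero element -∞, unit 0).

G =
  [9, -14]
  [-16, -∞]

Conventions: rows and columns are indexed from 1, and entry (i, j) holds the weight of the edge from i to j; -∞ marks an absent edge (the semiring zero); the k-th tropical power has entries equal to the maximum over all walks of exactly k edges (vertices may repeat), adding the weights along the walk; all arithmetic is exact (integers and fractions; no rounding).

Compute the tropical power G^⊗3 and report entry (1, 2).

G^⊗2:
  [18, -5]
  [-7, -30]
G^⊗3:
  [27, 4]
  [2, -21]
Key observation: the optimum is the walk 1->1->1->2, with weight 9 + 9 + (-14) = 4.
Optimal value attained by: walk 1->1->1->2.
Answer: (G^⊗3)[1][2] = 4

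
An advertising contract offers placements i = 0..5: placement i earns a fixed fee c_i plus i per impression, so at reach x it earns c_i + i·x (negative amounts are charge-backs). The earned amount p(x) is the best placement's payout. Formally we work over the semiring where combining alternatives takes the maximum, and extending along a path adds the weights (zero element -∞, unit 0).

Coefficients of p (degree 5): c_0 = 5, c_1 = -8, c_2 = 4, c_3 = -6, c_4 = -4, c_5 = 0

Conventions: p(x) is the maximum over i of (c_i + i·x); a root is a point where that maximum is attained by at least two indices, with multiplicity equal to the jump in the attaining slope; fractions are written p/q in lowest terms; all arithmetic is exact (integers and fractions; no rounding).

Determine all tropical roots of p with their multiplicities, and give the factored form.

hull edge (i=0, c=5) to (i=2, c=4): slope -1/2, span 2
hull edge (i=2, c=4) to (i=5, c=0): slope -4/3, span 3
Factored form: p(x) = 0 ⊗ (x ⊕ 1/2) ⊗ (x ⊕ 1/2) ⊗ (x ⊕ 4/3) ⊗ (x ⊕ 4/3) ⊗ (x ⊕ 4/3)
Answer: roots = 1/2 (mult 2), 4/3 (mult 3)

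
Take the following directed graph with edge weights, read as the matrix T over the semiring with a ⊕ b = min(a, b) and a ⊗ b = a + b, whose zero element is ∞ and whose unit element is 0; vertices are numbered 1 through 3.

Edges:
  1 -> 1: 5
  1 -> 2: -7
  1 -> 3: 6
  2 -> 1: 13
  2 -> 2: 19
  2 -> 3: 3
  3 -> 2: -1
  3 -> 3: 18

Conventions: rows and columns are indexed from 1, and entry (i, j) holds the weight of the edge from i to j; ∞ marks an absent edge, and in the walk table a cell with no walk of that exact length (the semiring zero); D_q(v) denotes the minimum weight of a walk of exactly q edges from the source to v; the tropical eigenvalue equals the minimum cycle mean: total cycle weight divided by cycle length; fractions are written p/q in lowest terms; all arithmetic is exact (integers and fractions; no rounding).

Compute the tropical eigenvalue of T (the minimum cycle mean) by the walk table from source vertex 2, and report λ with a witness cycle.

q=0: [∞, 0, ∞]
q=1: [13, 19, 3]
q=2: [18, 2, 19]
q=3: [15, 11, 5]
Optimal cycle mean attained by: cycle 2->3->2, total 3 + (-1), length 2.
Answer: λ = 1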